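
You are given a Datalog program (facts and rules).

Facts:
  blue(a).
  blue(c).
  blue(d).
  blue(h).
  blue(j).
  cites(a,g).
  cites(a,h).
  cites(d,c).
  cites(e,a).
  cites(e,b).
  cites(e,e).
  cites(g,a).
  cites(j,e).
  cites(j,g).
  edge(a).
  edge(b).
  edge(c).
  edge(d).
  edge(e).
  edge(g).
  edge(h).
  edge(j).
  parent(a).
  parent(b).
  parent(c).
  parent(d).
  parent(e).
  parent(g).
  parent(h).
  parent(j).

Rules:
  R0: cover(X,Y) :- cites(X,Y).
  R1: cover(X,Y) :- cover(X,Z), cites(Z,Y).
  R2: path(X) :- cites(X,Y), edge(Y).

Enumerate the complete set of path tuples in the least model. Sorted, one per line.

path(a)
path(d)
path(e)
path(g)
path(j)

round 1: derive path(a) via R2 from cites(a,g), edge(g)
round 1: derive path(d) via R2 from cites(d,c), edge(c)
round 1: derive path(e) via R2 from cites(e,a), edge(a)
round 1: derive path(g) via R2 from cites(g,a), edge(a)
round 1: derive path(j) via R2 from cites(j,e), edge(e)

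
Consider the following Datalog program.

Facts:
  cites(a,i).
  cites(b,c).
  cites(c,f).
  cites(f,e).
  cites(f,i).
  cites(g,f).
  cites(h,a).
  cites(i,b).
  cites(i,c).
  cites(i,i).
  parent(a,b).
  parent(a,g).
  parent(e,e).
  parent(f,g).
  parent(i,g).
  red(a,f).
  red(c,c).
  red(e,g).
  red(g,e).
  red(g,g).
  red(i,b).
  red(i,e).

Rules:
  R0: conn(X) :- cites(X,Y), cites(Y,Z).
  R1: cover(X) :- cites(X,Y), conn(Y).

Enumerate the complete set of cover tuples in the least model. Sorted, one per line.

cover(a)
cover(b)
cover(c)
cover(f)
cover(g)
cover(h)
cover(i)

round 1: derive conn(a) via R0 from cites(a,i), cites(i,b)
round 1: derive conn(b) via R0 from cites(b,c), cites(c,f)
round 1: derive conn(c) via R0 from cites(c,f), cites(f,e)
round 1: derive conn(f) via R0 from cites(f,i), cites(i,b)
round 1: derive conn(g) via R0 from cites(g,f), cites(f,e)
round 1: derive conn(h) via R0 from cites(h,a), cites(a,i)
round 1: derive conn(i) via R0 from cites(i,b), cites(b,c)
round 2: derive cover(a) via R1 from cites(a,i), conn(i)
round 2: derive cover(b) via R1 from cites(b,c), conn(c)
round 2: derive cover(c) via R1 from cites(c,f), conn(f)
round 2: derive cover(f) via R1 from cites(f,i), conn(i)
round 2: derive cover(g) via R1 from cites(g,f), conn(f)
round 2: derive cover(h) via R1 from cites(h,a), conn(a)
round 2: derive cover(i) via R1 from cites(i,b), conn(b)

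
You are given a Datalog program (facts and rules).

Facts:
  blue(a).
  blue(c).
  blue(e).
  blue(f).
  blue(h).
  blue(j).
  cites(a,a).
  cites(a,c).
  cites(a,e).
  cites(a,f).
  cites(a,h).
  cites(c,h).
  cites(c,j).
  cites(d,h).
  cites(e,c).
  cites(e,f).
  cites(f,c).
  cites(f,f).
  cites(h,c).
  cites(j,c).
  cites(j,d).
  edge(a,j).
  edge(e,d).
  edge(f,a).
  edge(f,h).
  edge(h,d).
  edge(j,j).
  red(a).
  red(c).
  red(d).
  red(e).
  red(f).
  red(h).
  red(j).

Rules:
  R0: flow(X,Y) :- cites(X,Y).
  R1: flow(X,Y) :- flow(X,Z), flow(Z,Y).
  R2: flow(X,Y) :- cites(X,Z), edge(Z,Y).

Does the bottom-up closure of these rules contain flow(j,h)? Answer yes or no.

yes

round 1: derive flow(a,a) via R0 from cites(a,a)
round 1: derive flow(a,c) via R0 from cites(a,c)
round 1: derive flow(a,e) via R0 from cites(a,e)
round 1: derive flow(a,f) via R0 from cites(a,f)
round 1: derive flow(a,h) via R0 from cites(a,h)
round 1: derive flow(c,h) via R0 from cites(c,h)
round 1: derive flow(c,j) via R0 from cites(c,j)
round 1: derive flow(d,h) via R0 from cites(d,h)
round 1: derive flow(e,c) via R0 from cites(e,c)
round 1: derive flow(e,f) via R0 from cites(e,f)
round 1: derive flow(f,c) via R0 from cites(f,c)
round 1: derive flow(f,f) via R0 from cites(f,f)
round 1: derive flow(h,c) via R0 from cites(h,c)
round 1: derive flow(j,c) via R0 from cites(j,c)
round 1: derive flow(j,d) via R0 from cites(j,d)
round 1: derive flow(a,d) via R2 from cites(a,e), edge(e,d)
round 1: derive flow(a,j) via R2 from cites(a,a), edge(a,j)
round 1: derive flow(c,d) via R2 from cites(c,h), edge(h,d)
round 1: derive flow(d,d) via R2 from cites(d,h), edge(h,d)
round 1: derive flow(e,a) via R2 from cites(e,f), edge(f,a)
round 1: derive flow(e,h) via R2 from cites(e,f), edge(f,h)
round 1: derive flow(f,a) via R2 from cites(f,f), edge(f,a)
round 1: derive flow(f,h) via R2 from cites(f,f), edge(f,h)
round 2: derive flow(c,c) via R1 from flow(c,h), flow(h,c)
round 2: derive flow(d,c) via R1 from flow(d,h), flow(h,c)
round 2: derive flow(e,d) via R1 from flow(e,a), flow(a,d)
round 2: derive flow(e,e) via R1 from flow(e,a), flow(a,e)
round 2: derive flow(e,j) via R1 from flow(e,a), flow(a,j)
round 2: derive flow(f,d) via R1 from flow(f,a), flow(a,d)
round 2: derive flow(f,e) via R1 from flow(f,a), flow(a,e)
round 2: derive flow(f,j) via R1 from flow(f,a), flow(a,j)
round 2: derive flow(h,d) via R1 from flow(h,c), flow(c,d)
round 2: derive flow(h,h) via R1 from flow(h,c), flow(c,h)
round 2: derive flow(h,j) via R1 from flow(h,c), flow(c,j)
round 2: derive flow(j,h) via R1 from flow(j,c), flow(c,h)
round 2: derive flow(j,j) via R1 from flow(j,c), flow(c,j)
round 3: derive flow(d,j) via R1 from flow(d,c), flow(c,j)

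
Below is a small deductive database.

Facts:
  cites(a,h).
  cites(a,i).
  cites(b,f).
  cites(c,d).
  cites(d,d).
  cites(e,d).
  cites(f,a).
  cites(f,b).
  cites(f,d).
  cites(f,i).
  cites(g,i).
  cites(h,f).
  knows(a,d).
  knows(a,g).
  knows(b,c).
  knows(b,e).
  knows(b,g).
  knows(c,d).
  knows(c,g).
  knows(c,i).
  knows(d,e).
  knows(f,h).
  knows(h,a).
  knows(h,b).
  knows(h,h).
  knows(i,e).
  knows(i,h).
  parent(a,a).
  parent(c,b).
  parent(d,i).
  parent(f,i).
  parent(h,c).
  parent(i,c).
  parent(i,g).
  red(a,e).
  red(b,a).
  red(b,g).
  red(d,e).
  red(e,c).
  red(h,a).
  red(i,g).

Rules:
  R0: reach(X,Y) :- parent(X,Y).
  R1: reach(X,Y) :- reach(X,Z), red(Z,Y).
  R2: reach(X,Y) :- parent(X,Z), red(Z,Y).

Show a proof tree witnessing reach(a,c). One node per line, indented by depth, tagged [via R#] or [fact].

reach(a,c)  [via R1]
  reach(a,e)  [via R2]
    parent(a,a)  [fact]
    red(a,e)  [fact]
  red(e,c)  [fact]

round 1: derive reach(a,a) via R0 from parent(a,a)
round 1: derive reach(c,b) via R0 from parent(c,b)
round 1: derive reach(d,i) via R0 from parent(d,i)
round 1: derive reach(f,i) via R0 from parent(f,i)
round 1: derive reach(h,c) via R0 from parent(h,c)
round 1: derive reach(i,c) via R0 from parent(i,c)
round 1: derive reach(i,g) via R0 from parent(i,g)
round 1: derive reach(a,e) via R2 from parent(a,a), red(a,e)
round 1: derive reach(c,a) via R2 from parent(c,b), red(b,a)
round 1: derive reach(c,g) via R2 from parent(c,b), red(b,g)
round 1: derive reach(d,g) via R2 from parent(d,i), red(i,g)
round 1: derive reach(f,g) via R2 from parent(f,i), red(i,g)
round 2: derive reach(a,c) via R1 from reach(a,e), red(e,c)
round 2: derive reach(c,e) via R1 from reach(c,a), red(a,e)
round 3: derive reach(c,c) via R1 from reach(c,e), red(e,c)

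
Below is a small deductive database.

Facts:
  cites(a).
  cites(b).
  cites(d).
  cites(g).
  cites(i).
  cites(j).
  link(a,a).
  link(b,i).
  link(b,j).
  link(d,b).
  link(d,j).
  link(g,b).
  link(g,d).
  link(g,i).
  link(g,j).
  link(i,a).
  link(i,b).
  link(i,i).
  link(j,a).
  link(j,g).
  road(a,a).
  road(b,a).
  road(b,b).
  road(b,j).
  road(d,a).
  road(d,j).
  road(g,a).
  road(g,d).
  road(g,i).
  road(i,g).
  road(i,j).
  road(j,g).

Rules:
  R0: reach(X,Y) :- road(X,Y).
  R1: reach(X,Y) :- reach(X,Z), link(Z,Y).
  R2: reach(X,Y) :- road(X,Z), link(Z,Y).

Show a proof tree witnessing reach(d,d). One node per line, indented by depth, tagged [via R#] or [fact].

round 1: derive reach(a,a) via R0 from road(a,a)
round 1: derive reach(b,a) via R0 from road(b,a)
round 1: derive reach(b,b) via R0 from road(b,b)
round 1: derive reach(b,j) via R0 from road(b,j)
round 1: derive reach(d,a) via R0 from road(d,a)
round 1: derive reach(d,j) via R0 from road(d,j)
round 1: derive reach(g,a) via R0 from road(g,a)
round 1: derive reach(g,d) via R0 from road(g,d)
round 1: derive reach(g,i) via R0 from road(g,i)
round 1: derive reach(i,g) via R0 from road(i,g)
round 1: derive reach(i,j) via R0 from road(i,j)
round 1: derive reach(j,g) via R0 from road(j,g)
round 1: derive reach(b,g) via R2 from road(b,j), link(j,g)
round 1: derive reach(b,i) via R2 from road(b,b), link(b,i)
round 1: derive reach(d,g) via R2 from road(d,j), link(j,g)
round 1: derive reach(g,b) via R2 from road(g,d), link(d,b)
round 1: derive reach(g,j) via R2 from road(g,d), link(d,j)
round 1: derive reach(i,a) via R2 from road(i,j), link(j,a)
round 1: derive reach(i,b) via R2 from road(i,g), link(g,b)
round 1: derive reach(i,d) via R2 from road(i,g), link(g,d)
round 1: derive reach(i,i) via R2 from road(i,g), link(g,i)
round 1: derive reach(j,b) via R2 from road(j,g), link(g,b)
round 1: derive reach(j,d) via R2 from road(j,g), link(g,d)
round 1: derive reach(j,i) via R2 from road(j,g), link(g,i)
round 1: derive reach(j,j) via R2 from road(j,g), link(g,j)
round 2: derive reach(b,d) via R1 from reach(b,g), link(g,d)
round 2: derive reach(d,b) via R1 from reach(d,g), link(g,b)
round 2: derive reach(d,d) via R1 from reach(d,g), link(g,d)
round 2: derive reach(d,i) via R1 from reach(d,g), link(g,i)
round 2: derive reach(g,g) via R1 from reach(g,j), link(j,g)
round 2: derive reach(j,a) via R1 from reach(j,i), link(i,a)

reach(d,d)  [via R1]
  reach(d,g)  [via R2]
    road(d,j)  [fact]
    link(j,g)  [fact]
  link(g,d)  [fact]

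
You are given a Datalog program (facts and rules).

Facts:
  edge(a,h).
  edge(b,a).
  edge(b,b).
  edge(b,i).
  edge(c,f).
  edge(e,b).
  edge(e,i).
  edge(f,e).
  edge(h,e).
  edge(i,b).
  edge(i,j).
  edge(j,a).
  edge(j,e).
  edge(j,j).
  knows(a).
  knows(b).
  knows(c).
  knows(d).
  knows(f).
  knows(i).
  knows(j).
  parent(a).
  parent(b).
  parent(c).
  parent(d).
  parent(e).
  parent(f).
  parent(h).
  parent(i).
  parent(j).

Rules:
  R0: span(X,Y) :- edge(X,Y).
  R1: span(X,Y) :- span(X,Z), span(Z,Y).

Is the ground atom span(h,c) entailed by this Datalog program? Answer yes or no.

round 1: derive span(a,h) via R0 from edge(a,h)
round 1: derive span(b,a) via R0 from edge(b,a)
round 1: derive span(b,b) via R0 from edge(b,b)
round 1: derive span(b,i) via R0 from edge(b,i)
round 1: derive span(c,f) via R0 from edge(c,f)
round 1: derive span(e,b) via R0 from edge(e,b)
round 1: derive span(e,i) via R0 from edge(e,i)
round 1: derive span(f,e) via R0 from edge(f,e)
round 1: derive span(h,e) via R0 from edge(h,e)
round 1: derive span(i,b) via R0 from edge(i,b)
round 1: derive span(i,j) via R0 from edge(i,j)
round 1: derive span(j,a) via R0 from edge(j,a)
round 1: derive span(j,e) via R0 from edge(j,e)
round 1: derive span(j,j) via R0 from edge(j,j)
round 2: derive span(a,e) via R1 from span(a,h), span(h,e)
round 2: derive span(b,h) via R1 from span(b,a), span(a,h)
round 2: derive span(b,j) via R1 from span(b,i), span(i,j)
round 2: derive span(c,e) via R1 from span(c,f), span(f,e)
round 2: derive span(e,a) via R1 from span(e,b), span(b,a)
round 2: derive span(e,j) via R1 from span(e,i), span(i,j)
round 2: derive span(f,b) via R1 from span(f,e), span(e,b)
round 2: derive span(f,i) via R1 from span(f,e), span(e,i)
round 2: derive span(h,b) via R1 from span(h,e), span(e,b)
round 2: derive span(h,i) via R1 from span(h,e), span(e,i)
round 2: derive span(i,a) via R1 from span(i,b), span(b,a)
round 2: derive span(i,e) via R1 from span(i,j), span(j,e)
round 2: derive span(i,i) via R1 from span(i,b), span(b,i)
round 2: derive span(j,b) via R1 from span(j,e), span(e,b)
round 2: derive span(j,h) via R1 from span(j,a), span(a,h)
round 2: derive span(j,i) via R1 from span(j,e), span(e,i)
round 3: derive span(a,a) via R1 from span(a,e), span(e,a)
round 3: derive span(a,b) via R1 from span(a,e), span(e,b)
round 3: derive span(a,i) via R1 from span(a,e), span(e,i)
round 3: derive span(a,j) via R1 from span(a,e), span(e,j)
round 3: derive span(b,e) via R1 from span(b,a), span(a,e)
round 3: derive span(c,a) via R1 from span(c,e), span(e,a)
round 3: derive span(c,b) via R1 from span(c,e), span(e,b)
round 3: derive span(c,i) via R1 from span(c,e), span(e,i)
round 3: derive span(c,j) via R1 from span(c,e), span(e,j)
round 3: derive span(e,e) via R1 from span(e,a), span(a,e)
round 3: derive span(e,h) via R1 from span(e,a), span(a,h)
round 3: derive span(f,a) via R1 from span(f,b), span(b,a)
round 3: derive span(f,h) via R1 from span(f,b), span(b,h)
round 3: derive span(f,j) via R1 from span(f,b), span(b,j)
round 3: derive span(h,a) via R1 from span(h,b), span(b,a)
round 3: derive span(h,h) via R1 from span(h,b), span(b,h)
round 3: derive span(h,j) via R1 from span(h,b), span(b,j)
round 3: derive span(i,h) via R1 from span(i,a), span(a,h)
round 4: derive span(c,h) via R1 from span(c,a), span(a,h)

no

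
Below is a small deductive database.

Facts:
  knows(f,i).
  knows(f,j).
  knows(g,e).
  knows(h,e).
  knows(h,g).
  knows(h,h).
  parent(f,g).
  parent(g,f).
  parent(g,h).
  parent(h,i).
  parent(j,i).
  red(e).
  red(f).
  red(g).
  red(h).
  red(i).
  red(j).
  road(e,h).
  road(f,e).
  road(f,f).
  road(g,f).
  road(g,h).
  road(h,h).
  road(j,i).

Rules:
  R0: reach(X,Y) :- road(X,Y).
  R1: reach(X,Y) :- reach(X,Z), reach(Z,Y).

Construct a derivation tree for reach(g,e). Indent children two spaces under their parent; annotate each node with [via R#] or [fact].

reach(g,e)  [via R1]
  reach(g,f)  [via R0]
    road(g,f)  [fact]
  reach(f,e)  [via R0]
    road(f,e)  [fact]

round 1: derive reach(e,h) via R0 from road(e,h)
round 1: derive reach(f,e) via R0 from road(f,e)
round 1: derive reach(f,f) via R0 from road(f,f)
round 1: derive reach(g,f) via R0 from road(g,f)
round 1: derive reach(g,h) via R0 from road(g,h)
round 1: derive reach(h,h) via R0 from road(h,h)
round 1: derive reach(j,i) via R0 from road(j,i)
round 2: derive reach(f,h) via R1 from reach(f,e), reach(e,h)
round 2: derive reach(g,e) via R1 from reach(g,f), reach(f,e)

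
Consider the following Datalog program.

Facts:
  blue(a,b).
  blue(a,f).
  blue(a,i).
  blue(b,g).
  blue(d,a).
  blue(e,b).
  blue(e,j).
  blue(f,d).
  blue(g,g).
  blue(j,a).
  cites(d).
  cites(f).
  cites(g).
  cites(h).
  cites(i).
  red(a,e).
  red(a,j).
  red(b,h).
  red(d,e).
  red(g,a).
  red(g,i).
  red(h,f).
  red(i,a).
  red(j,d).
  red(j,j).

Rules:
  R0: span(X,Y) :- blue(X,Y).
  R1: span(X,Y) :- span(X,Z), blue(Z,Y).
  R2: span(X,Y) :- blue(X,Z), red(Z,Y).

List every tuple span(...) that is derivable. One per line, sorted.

span(a,a)
span(a,b)
span(a,d)
span(a,f)
span(a,g)
span(a,h)
span(a,i)
span(b,a)
span(b,b)
span(b,d)
span(b,f)
span(b,g)
span(b,i)
span(d,a)
span(d,b)
span(d,d)
span(d,e)
span(d,f)
span(d,g)
span(d,i)
span(d,j)
span(e,a)
span(e,b)
span(e,d)
span(e,f)
span(e,g)
span(e,h)
span(e,i)
span(e,j)
span(f,a)
span(f,b)
span(f,d)
span(f,e)
span(f,f)
span(f,g)
span(f,i)
span(f,j)
span(g,a)
span(g,b)
span(g,d)
span(g,f)
span(g,g)
span(g,i)
span(j,a)
span(j,b)
span(j,d)
span(j,e)
span(j,f)
span(j,g)
span(j,i)
span(j,j)

round 1: derive span(a,b) via R0 from blue(a,b)
round 1: derive span(a,f) via R0 from blue(a,f)
round 1: derive span(a,i) via R0 from blue(a,i)
round 1: derive span(b,g) via R0 from blue(b,g)
round 1: derive span(d,a) via R0 from blue(d,a)
round 1: derive span(e,b) via R0 from blue(e,b)
round 1: derive span(e,j) via R0 from blue(e,j)
round 1: derive span(f,d) via R0 from blue(f,d)
round 1: derive span(g,g) via R0 from blue(g,g)
round 1: derive span(j,a) via R0 from blue(j,a)
round 1: derive span(a,a) via R2 from blue(a,i), red(i,a)
round 1: derive span(a,h) via R2 from blue(a,b), red(b,h)
round 1: derive span(b,a) via R2 from blue(b,g), red(g,a)
round 1: derive span(b,i) via R2 from blue(b,g), red(g,i)
round 1: derive span(d,e) via R2 from blue(d,a), red(a,e)
round 1: derive span(d,j) via R2 from blue(d,a), red(a,j)
round 1: derive span(e,d) via R2 from blue(e,j), red(j,d)
round 1: derive span(e,h) via R2 from blue(e,b), red(b,h)
round 1: derive span(f,e) via R2 from blue(f,d), red(d,e)
round 1: derive span(g,a) via R2 from blue(g,g), red(g,a)
round 1: derive span(g,i) via R2 from blue(g,g), red(g,i)
round 1: derive span(j,e) via R2 from blue(j,a), red(a,e)
round 1: derive span(j,j) via R2 from blue(j,a), red(a,j)
round 2: derive span(a,d) via R1 from span(a,f), blue(f,d)
round 2: derive span(a,g) via R1 from span(a,b), blue(b,g)
round 2: derive span(b,b) via R1 from span(b,a), blue(a,b)
round 2: derive span(b,f) via R1 from span(b,a), blue(a,f)
round 2: derive span(d,b) via R1 from span(d,a), blue(a,b)
round 2: derive span(d,f) via R1 from span(d,a), blue(a,f)
round 2: derive span(d,i) via R1 from span(d,a), blue(a,i)
round 2: derive span(e,a) via R1 from span(e,d), blue(d,a)
round 2: derive span(e,g) via R1 from span(e,b), blue(b,g)
round 2: derive span(f,a) via R1 from span(f,d), blue(d,a)
round 2: derive span(f,b) via R1 from span(f,e), blue(e,b)
round 2: derive span(f,j) via R1 from span(f,e), blue(e,j)
round 2: derive span(g,b) via R1 from span(g,a), blue(a,b)
round 2: derive span(g,f) via R1 from span(g,a), blue(a,f)
round 2: derive span(j,b) via R1 from span(j,a), blue(a,b)
round 2: derive span(j,f) via R1 from span(j,a), blue(a,f)
round 2: derive span(j,i) via R1 from span(j,a), blue(a,i)
round 3: derive span(b,d) via R1 from span(b,f), blue(f,d)
round 3: derive span(d,d) via R1 from span(d,f), blue(f,d)
round 3: derive span(d,g) via R1 from span(d,b), blue(b,g)
round 3: derive span(e,f) via R1 from span(e,a), blue(a,f)
round 3: derive span(e,i) via R1 from span(e,a), blue(a,i)
round 3: derive span(f,f) via R1 from span(f,a), blue(a,f)
round 3: derive span(f,g) via R1 from span(f,b), blue(b,g)
round 3: derive span(f,i) via R1 from span(f,a), blue(a,i)
round 3: derive span(g,d) via R1 from span(g,f), blue(f,d)
round 3: derive span(j,d) via R1 from span(j,f), blue(f,d)
round 3: derive span(j,g) via R1 from span(j,b), blue(b,g)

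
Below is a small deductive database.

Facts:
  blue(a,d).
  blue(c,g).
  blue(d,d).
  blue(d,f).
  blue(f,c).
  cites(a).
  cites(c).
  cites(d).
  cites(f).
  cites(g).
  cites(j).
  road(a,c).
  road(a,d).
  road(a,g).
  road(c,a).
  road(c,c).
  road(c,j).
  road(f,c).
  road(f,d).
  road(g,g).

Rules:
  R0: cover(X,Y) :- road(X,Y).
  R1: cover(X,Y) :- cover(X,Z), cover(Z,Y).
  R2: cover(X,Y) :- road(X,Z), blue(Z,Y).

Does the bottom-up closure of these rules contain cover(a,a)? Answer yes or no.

round 1: derive cover(a,c) via R0 from road(a,c)
round 1: derive cover(a,d) via R0 from road(a,d)
round 1: derive cover(a,g) via R0 from road(a,g)
round 1: derive cover(c,a) via R0 from road(c,a)
round 1: derive cover(c,c) via R0 from road(c,c)
round 1: derive cover(c,j) via R0 from road(c,j)
round 1: derive cover(f,c) via R0 from road(f,c)
round 1: derive cover(f,d) via R0 from road(f,d)
round 1: derive cover(g,g) via R0 from road(g,g)
round 1: derive cover(a,f) via R2 from road(a,d), blue(d,f)
round 1: derive cover(c,d) via R2 from road(c,a), blue(a,d)
round 1: derive cover(c,g) via R2 from road(c,c), blue(c,g)
round 1: derive cover(f,f) via R2 from road(f,d), blue(d,f)
round 1: derive cover(f,g) via R2 from road(f,c), blue(c,g)
round 2: derive cover(a,a) via R1 from cover(a,c), cover(c,a)
round 2: derive cover(a,j) via R1 from cover(a,c), cover(c,j)
round 2: derive cover(c,f) via R1 from cover(c,a), cover(a,f)
round 2: derive cover(f,a) via R1 from cover(f,c), cover(c,a)
round 2: derive cover(f,j) via R1 from cover(f,c), cover(c,j)

yes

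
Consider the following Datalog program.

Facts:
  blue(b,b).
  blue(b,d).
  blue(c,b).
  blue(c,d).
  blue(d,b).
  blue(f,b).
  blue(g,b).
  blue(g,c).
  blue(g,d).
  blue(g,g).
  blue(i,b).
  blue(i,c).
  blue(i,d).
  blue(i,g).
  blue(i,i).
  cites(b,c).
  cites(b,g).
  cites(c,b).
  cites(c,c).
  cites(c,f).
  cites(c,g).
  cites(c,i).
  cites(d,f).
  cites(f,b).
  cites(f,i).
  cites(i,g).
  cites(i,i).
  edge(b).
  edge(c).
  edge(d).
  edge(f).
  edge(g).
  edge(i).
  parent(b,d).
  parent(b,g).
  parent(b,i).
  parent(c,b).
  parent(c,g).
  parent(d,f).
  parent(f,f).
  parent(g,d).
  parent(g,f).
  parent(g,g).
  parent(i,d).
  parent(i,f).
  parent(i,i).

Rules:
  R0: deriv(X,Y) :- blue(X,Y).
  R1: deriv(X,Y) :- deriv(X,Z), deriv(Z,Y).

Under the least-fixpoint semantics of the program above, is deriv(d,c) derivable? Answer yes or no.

round 1: derive deriv(b,b) via R0 from blue(b,b)
round 1: derive deriv(b,d) via R0 from blue(b,d)
round 1: derive deriv(c,b) via R0 from blue(c,b)
round 1: derive deriv(c,d) via R0 from blue(c,d)
round 1: derive deriv(d,b) via R0 from blue(d,b)
round 1: derive deriv(f,b) via R0 from blue(f,b)
round 1: derive deriv(g,b) via R0 from blue(g,b)
round 1: derive deriv(g,c) via R0 from blue(g,c)
round 1: derive deriv(g,d) via R0 from blue(g,d)
round 1: derive deriv(g,g) via R0 from blue(g,g)
round 1: derive deriv(i,b) via R0 from blue(i,b)
round 1: derive deriv(i,c) via R0 from blue(i,c)
round 1: derive deriv(i,d) via R0 from blue(i,d)
round 1: derive deriv(i,g) via R0 from blue(i,g)
round 1: derive deriv(i,i) via R0 from blue(i,i)
round 2: derive deriv(d,d) via R1 from deriv(d,b), deriv(b,d)
round 2: derive deriv(f,d) via R1 from deriv(f,b), deriv(b,d)

no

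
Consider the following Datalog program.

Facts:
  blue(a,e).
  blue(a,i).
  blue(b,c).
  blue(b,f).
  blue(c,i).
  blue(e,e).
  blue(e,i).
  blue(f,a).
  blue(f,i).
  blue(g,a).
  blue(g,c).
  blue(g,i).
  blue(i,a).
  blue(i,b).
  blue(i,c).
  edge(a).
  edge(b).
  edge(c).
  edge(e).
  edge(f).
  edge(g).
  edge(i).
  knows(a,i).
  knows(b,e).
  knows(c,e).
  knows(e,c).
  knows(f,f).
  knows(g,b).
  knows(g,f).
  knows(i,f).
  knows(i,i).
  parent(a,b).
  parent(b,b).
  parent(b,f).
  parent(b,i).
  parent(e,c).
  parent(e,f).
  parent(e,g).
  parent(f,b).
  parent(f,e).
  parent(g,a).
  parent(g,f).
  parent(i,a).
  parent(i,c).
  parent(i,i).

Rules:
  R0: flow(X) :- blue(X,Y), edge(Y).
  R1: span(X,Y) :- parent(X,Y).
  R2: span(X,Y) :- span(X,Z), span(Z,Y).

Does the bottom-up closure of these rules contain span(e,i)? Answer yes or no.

round 1: derive span(a,b) via R1 from parent(a,b)
round 1: derive span(b,b) via R1 from parent(b,b)
round 1: derive span(b,f) via R1 from parent(b,f)
round 1: derive span(b,i) via R1 from parent(b,i)
round 1: derive span(e,c) via R1 from parent(e,c)
round 1: derive span(e,f) via R1 from parent(e,f)
round 1: derive span(e,g) via R1 from parent(e,g)
round 1: derive span(f,b) via R1 from parent(f,b)
round 1: derive span(f,e) via R1 from parent(f,e)
round 1: derive span(g,a) via R1 from parent(g,a)
round 1: derive span(g,f) via R1 from parent(g,f)
round 1: derive span(i,a) via R1 from parent(i,a)
round 1: derive span(i,c) via R1 from parent(i,c)
round 1: derive span(i,i) via R1 from parent(i,i)
round 2: derive span(a,f) via R2 from span(a,b), span(b,f)
round 2: derive span(a,i) via R2 from span(a,b), span(b,i)
round 2: derive span(b,a) via R2 from span(b,i), span(i,a)
round 2: derive span(b,c) via R2 from span(b,i), span(i,c)
round 2: derive span(b,e) via R2 from span(b,f), span(f,e)
round 2: derive span(e,a) via R2 from span(e,g), span(g,a)
round 2: derive span(e,b) via R2 from span(e,f), span(f,b)
round 2: derive span(e,e) via R2 from span(e,f), span(f,e)
round 2: derive span(f,c) via R2 from span(f,e), span(e,c)
round 2: derive span(f,f) via R2 from span(f,b), span(b,f)
round 2: derive span(f,g) via R2 from span(f,e), span(e,g)
round 2: derive span(f,i) via R2 from span(f,b), span(b,i)
round 2: derive span(g,b) via R2 from span(g,a), span(a,b)
round 2: derive span(g,e) via R2 from span(g,f), span(f,e)
round 2: derive span(i,b) via R2 from span(i,a), span(a,b)
round 3: derive span(a,a) via R2 from span(a,b), span(b,a)
round 3: derive span(a,c) via R2 from span(a,b), span(b,c)
round 3: derive span(a,e) via R2 from span(a,b), span(b,e)
round 3: derive span(a,g) via R2 from span(a,f), span(f,g)
round 3: derive span(b,g) via R2 from span(b,e), span(e,g)
round 3: derive span(e,i) via R2 from span(e,a), span(a,i)
round 3: derive span(f,a) via R2 from span(f,b), span(b,a)
round 3: derive span(g,c) via R2 from span(g,b), span(b,c)
round 3: derive span(g,g) via R2 from span(g,e), span(e,g)
round 3: derive span(g,i) via R2 from span(g,a), span(a,i)
round 3: derive span(i,e) via R2 from span(i,b), span(b,e)
round 3: derive span(i,f) via R2 from span(i,a), span(a,f)
round 4: derive span(i,g) via R2 from span(i,a), span(a,g)

yes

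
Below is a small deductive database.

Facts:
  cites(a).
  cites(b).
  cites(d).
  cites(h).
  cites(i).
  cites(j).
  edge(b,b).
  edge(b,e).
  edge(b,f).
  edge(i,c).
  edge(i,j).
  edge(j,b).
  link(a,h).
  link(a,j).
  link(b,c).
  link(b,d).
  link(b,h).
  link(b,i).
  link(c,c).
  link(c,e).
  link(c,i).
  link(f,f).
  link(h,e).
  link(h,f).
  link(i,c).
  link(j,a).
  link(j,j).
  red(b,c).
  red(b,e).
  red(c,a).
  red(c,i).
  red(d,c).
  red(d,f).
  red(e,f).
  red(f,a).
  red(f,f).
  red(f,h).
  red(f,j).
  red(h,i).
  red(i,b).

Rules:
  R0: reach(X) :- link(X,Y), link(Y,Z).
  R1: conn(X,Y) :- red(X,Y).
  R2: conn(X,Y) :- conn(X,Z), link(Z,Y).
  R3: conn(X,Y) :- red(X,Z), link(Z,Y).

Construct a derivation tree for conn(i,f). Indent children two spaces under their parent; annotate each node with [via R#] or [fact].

conn(i,f)  [via R2]
  conn(i,h)  [via R3]
    red(i,b)  [fact]
    link(b,h)  [fact]
  link(h,f)  [fact]

round 1: derive conn(b,c) via R1 from red(b,c)
round 1: derive conn(b,e) via R1 from red(b,e)
round 1: derive conn(c,a) via R1 from red(c,a)
round 1: derive conn(c,i) via R1 from red(c,i)
round 1: derive conn(d,c) via R1 from red(d,c)
round 1: derive conn(d,f) via R1 from red(d,f)
round 1: derive conn(e,f) via R1 from red(e,f)
round 1: derive conn(f,a) via R1 from red(f,a)
round 1: derive conn(f,f) via R1 from red(f,f)
round 1: derive conn(f,h) via R1 from red(f,h)
round 1: derive conn(f,j) via R1 from red(f,j)
round 1: derive conn(h,i) via R1 from red(h,i)
round 1: derive conn(i,b) via R1 from red(i,b)
round 1: derive conn(b,i) via R3 from red(b,c), link(c,i)
round 1: derive conn(c,c) via R3 from red(c,i), link(i,c)
round 1: derive conn(c,h) via R3 from red(c,a), link(a,h)
round 1: derive conn(c,j) via R3 from red(c,a), link(a,j)
round 1: derive conn(d,e) via R3 from red(d,c), link(c,e)
round 1: derive conn(d,i) via R3 from red(d,c), link(c,i)
round 1: derive conn(f,e) via R3 from red(f,h), link(h,e)
round 1: derive conn(h,c) via R3 from red(h,i), link(i,c)
round 1: derive conn(i,c) via R3 from red(i,b), link(b,c)
round 1: derive conn(i,d) via R3 from red(i,b), link(b,d)
round 1: derive conn(i,h) via R3 from red(i,b), link(b,h)
round 1: derive conn(i,i) via R3 from red(i,b), link(b,i)
round 2: derive conn(c,e) via R2 from conn(c,c), link(c,e)
round 2: derive conn(c,f) via R2 from conn(c,h), link(h,f)
round 2: derive conn(h,e) via R2 from conn(h,c), link(c,e)
round 2: derive conn(i,e) via R2 from conn(i,c), link(c,e)
round 2: derive conn(i,f) via R2 from conn(i,h), link(h,f)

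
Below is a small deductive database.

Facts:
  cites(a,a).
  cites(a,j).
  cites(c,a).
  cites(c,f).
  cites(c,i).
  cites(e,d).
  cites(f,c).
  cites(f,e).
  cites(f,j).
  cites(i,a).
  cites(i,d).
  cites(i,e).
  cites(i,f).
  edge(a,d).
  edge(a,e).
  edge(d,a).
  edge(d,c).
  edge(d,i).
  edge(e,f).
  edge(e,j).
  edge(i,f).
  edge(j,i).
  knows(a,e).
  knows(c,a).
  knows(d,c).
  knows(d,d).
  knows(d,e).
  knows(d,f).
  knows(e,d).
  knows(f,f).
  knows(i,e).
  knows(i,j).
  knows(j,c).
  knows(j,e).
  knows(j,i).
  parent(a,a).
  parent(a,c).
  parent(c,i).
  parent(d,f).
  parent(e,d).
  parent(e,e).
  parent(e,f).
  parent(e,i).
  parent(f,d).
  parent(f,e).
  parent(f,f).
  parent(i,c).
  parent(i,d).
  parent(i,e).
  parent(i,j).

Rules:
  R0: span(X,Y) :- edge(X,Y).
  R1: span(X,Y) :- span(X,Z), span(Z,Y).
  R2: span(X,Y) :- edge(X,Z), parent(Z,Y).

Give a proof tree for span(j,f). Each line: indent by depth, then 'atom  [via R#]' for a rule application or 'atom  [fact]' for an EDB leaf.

span(j,f)  [via R1]
  span(j,e)  [via R2]
    edge(j,i)  [fact]
    parent(i,e)  [fact]
  span(e,f)  [via R0]
    edge(e,f)  [fact]

round 1: derive span(a,d) via R0 from edge(a,d)
round 1: derive span(a,e) via R0 from edge(a,e)
round 1: derive span(d,a) via R0 from edge(d,a)
round 1: derive span(d,c) via R0 from edge(d,c)
round 1: derive span(d,i) via R0 from edge(d,i)
round 1: derive span(e,f) via R0 from edge(e,f)
round 1: derive span(e,j) via R0 from edge(e,j)
round 1: derive span(i,f) via R0 from edge(i,f)
round 1: derive span(j,i) via R0 from edge(j,i)
round 1: derive span(a,f) via R2 from edge(a,d), parent(d,f)
round 1: derive span(a,i) via R2 from edge(a,e), parent(e,i)
round 1: derive span(d,d) via R2 from edge(d,i), parent(i,d)
round 1: derive span(d,e) via R2 from edge(d,i), parent(i,e)
round 1: derive span(d,j) via R2 from edge(d,i), parent(i,j)
round 1: derive span(e,d) via R2 from edge(e,f), parent(f,d)
round 1: derive span(e,e) via R2 from edge(e,f), parent(f,e)
round 1: derive span(i,d) via R2 from edge(i,f), parent(f,d)
round 1: derive span(i,e) via R2 from edge(i,f), parent(f,e)
round 1: derive span(j,c) via R2 from edge(j,i), parent(i,c)
round 1: derive span(j,d) via R2 from edge(j,i), parent(i,d)
round 1: derive span(j,e) via R2 from edge(j,i), parent(i,e)
round 1: derive span(j,j) via R2 from edge(j,i), parent(i,j)
round 2: derive span(a,a) via R1 from span(a,d), span(d,a)
round 2: derive span(a,c) via R1 from span(a,d), span(d,c)
round 2: derive span(a,j) via R1 from span(a,d), span(d,j)
round 2: derive span(d,f) via R1 from span(d,a), span(a,f)
round 2: derive span(e,a) via R1 from span(e,d), span(d,a)
round 2: derive span(e,c) via R1 from span(e,d), span(d,c)
round 2: derive span(e,i) via R1 from span(e,d), span(d,i)
round 2: derive span(i,a) via R1 from span(i,d), span(d,a)
round 2: derive span(i,c) via R1 from span(i,d), span(d,c)
round 2: derive span(i,i) via R1 from span(i,d), span(d,i)
round 2: derive span(i,j) via R1 from span(i,d), span(d,j)
round 2: derive span(j,a) via R1 from span(j,d), span(d,a)
round 2: derive span(j,f) via R1 from span(j,e), span(e,f)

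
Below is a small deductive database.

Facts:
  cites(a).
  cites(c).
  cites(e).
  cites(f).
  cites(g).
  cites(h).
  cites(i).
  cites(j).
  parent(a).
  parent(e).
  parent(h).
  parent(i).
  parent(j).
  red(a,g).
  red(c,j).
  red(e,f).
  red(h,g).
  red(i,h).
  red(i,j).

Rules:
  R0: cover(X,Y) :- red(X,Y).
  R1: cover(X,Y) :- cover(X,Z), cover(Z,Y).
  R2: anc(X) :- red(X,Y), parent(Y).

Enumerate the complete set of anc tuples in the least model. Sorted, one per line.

anc(c)
anc(i)

round 1: derive anc(c) via R2 from red(c,j), parent(j)
round 1: derive anc(i) via R2 from red(i,h), parent(h)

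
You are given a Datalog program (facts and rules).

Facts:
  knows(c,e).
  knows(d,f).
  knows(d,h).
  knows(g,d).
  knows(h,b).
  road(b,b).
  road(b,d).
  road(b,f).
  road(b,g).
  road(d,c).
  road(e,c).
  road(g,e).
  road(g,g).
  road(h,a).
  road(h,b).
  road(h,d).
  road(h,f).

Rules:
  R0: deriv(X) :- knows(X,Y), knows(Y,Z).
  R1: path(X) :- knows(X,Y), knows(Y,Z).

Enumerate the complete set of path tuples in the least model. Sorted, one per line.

round 1: derive path(d) via R1 from knows(d,h), knows(h,b)
round 1: derive path(g) via R1 from knows(g,d), knows(d,f)

path(d)
path(g)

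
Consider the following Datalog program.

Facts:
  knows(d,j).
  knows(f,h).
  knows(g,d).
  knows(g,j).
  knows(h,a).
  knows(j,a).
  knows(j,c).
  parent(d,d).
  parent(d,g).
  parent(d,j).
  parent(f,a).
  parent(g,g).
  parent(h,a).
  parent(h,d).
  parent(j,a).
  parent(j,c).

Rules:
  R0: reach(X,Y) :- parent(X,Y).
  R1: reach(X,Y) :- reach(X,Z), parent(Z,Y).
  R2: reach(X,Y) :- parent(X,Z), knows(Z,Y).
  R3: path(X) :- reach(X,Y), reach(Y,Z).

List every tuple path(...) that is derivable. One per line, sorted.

path(d)
path(g)
path(h)

round 1: derive reach(d,d) via R0 from parent(d,d)
round 1: derive reach(d,g) via R0 from parent(d,g)
round 1: derive reach(d,j) via R0 from parent(d,j)
round 1: derive reach(f,a) via R0 from parent(f,a)
round 1: derive reach(g,g) via R0 from parent(g,g)
round 1: derive reach(h,a) via R0 from parent(h,a)
round 1: derive reach(h,d) via R0 from parent(h,d)
round 1: derive reach(j,a) via R0 from parent(j,a)
round 1: derive reach(j,c) via R0 from parent(j,c)
round 1: derive reach(d,a) via R2 from parent(d,j), knows(j,a)
round 1: derive reach(d,c) via R2 from parent(d,j), knows(j,c)
round 1: derive reach(g,d) via R2 from parent(g,g), knows(g,d)
round 1: derive reach(g,j) via R2 from parent(g,g), knows(g,j)
round 1: derive reach(h,j) via R2 from parent(h,d), knows(d,j)
round 2: derive reach(g,a) via R1 from reach(g,j), parent(j,a)
round 2: derive reach(g,c) via R1 from reach(g,j), parent(j,c)
round 2: derive reach(h,c) via R1 from reach(h,j), parent(j,c)
round 2: derive reach(h,g) via R1 from reach(h,d), parent(d,g)
round 2: derive path(d) via R3 from reach(d,d), reach(d,a)
round 2: derive path(g) via R3 from reach(g,d), reach(d,a)
round 2: derive path(h) via R3 from reach(h,d), reach(d,a)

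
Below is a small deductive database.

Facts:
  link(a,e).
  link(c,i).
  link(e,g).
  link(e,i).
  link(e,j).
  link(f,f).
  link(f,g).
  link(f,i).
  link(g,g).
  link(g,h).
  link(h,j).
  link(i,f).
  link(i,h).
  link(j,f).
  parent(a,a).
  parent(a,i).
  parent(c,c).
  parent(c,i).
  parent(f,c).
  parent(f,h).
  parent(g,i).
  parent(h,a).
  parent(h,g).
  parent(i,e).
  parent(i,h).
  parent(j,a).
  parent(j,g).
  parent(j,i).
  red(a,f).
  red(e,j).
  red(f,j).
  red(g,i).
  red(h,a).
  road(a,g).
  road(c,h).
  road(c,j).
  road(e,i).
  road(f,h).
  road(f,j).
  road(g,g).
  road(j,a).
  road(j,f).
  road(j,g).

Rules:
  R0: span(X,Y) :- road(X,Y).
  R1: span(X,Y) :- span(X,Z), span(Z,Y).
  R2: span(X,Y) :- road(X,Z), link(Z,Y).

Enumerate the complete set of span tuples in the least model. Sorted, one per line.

round 1: derive span(a,g) via R0 from road(a,g)
round 1: derive span(c,h) via R0 from road(c,h)
round 1: derive span(c,j) via R0 from road(c,j)
round 1: derive span(e,i) via R0 from road(e,i)
round 1: derive span(f,h) via R0 from road(f,h)
round 1: derive span(f,j) via R0 from road(f,j)
round 1: derive span(g,g) via R0 from road(g,g)
round 1: derive span(j,a) via R0 from road(j,a)
round 1: derive span(j,f) via R0 from road(j,f)
round 1: derive span(j,g) via R0 from road(j,g)
round 1: derive span(a,h) via R2 from road(a,g), link(g,h)
round 1: derive span(c,f) via R2 from road(c,j), link(j,f)
round 1: derive span(e,f) via R2 from road(e,i), link(i,f)
round 1: derive span(e,h) via R2 from road(e,i), link(i,h)
round 1: derive span(f,f) via R2 from road(f,j), link(j,f)
round 1: derive span(g,h) via R2 from road(g,g), link(g,h)
round 1: derive span(j,e) via R2 from road(j,a), link(a,e)
round 1: derive span(j,h) via R2 from road(j,g), link(g,h)
round 1: derive span(j,i) via R2 from road(j,f), link(f,i)
round 2: derive span(c,a) via R1 from span(c,j), span(j,a)
round 2: derive span(c,e) via R1 from span(c,j), span(j,e)
round 2: derive span(c,g) via R1 from span(c,j), span(j,g)
round 2: derive span(c,i) via R1 from span(c,j), span(j,i)
round 2: derive span(e,j) via R1 from span(e,f), span(f,j)
round 2: derive span(f,a) via R1 from span(f,j), span(j,a)
round 2: derive span(f,e) via R1 from span(f,j), span(j,e)
round 2: derive span(f,g) via R1 from span(f,j), span(j,g)
round 2: derive span(f,i) via R1 from span(f,j), span(j,i)
round 2: derive span(j,j) via R1 from span(j,f), span(f,j)
round 3: derive span(e,a) via R1 from span(e,f), span(f,a)
round 3: derive span(e,e) via R1 from span(e,f), span(f,e)
round 3: derive span(e,g) via R1 from span(e,f), span(f,g)

span(a,g)
span(a,h)
span(c,a)
span(c,e)
span(c,f)
span(c,g)
span(c,h)
span(c,i)
span(c,j)
span(e,a)
span(e,e)
span(e,f)
span(e,g)
span(e,h)
span(e,i)
span(e,j)
span(f,a)
span(f,e)
span(f,f)
span(f,g)
span(f,h)
span(f,i)
span(f,j)
span(g,g)
span(g,h)
span(j,a)
span(j,e)
span(j,f)
span(j,g)
span(j,h)
span(j,i)
span(j,j)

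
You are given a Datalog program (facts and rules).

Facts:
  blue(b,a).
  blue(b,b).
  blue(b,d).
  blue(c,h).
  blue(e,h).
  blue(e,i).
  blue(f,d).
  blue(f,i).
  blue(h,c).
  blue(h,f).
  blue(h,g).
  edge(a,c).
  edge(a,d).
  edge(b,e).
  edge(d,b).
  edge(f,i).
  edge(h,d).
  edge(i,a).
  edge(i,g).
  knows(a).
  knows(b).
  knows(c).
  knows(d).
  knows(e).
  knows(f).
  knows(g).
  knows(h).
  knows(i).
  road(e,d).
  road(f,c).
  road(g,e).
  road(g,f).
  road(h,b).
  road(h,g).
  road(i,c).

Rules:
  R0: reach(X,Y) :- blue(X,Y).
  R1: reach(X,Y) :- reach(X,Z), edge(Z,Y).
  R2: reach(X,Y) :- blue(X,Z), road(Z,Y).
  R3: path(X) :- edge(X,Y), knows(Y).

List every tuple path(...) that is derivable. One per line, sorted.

path(a)
path(b)
path(d)
path(f)
path(h)
path(i)

round 1: derive path(a) via R3 from edge(a,c), knows(c)
round 1: derive path(b) via R3 from edge(b,e), knows(e)
round 1: derive path(d) via R3 from edge(d,b), knows(b)
round 1: derive path(f) via R3 from edge(f,i), knows(i)
round 1: derive path(h) via R3 from edge(h,d), knows(d)
round 1: derive path(i) via R3 from edge(i,a), knows(a)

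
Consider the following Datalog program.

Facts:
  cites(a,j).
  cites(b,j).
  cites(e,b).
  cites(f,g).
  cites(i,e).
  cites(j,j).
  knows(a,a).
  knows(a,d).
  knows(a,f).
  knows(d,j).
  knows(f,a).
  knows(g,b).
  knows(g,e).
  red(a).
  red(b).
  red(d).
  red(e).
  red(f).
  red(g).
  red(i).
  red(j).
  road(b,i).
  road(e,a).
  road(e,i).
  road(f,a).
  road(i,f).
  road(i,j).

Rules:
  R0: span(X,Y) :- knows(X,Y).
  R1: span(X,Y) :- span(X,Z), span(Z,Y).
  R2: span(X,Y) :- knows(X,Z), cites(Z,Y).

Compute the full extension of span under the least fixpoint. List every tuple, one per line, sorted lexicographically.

span(a,a)
span(a,b)
span(a,d)
span(a,e)
span(a,f)
span(a,g)
span(a,j)
span(d,j)
span(f,a)
span(f,b)
span(f,d)
span(f,e)
span(f,f)
span(f,g)
span(f,j)
span(g,b)
span(g,e)
span(g,j)

round 1: derive span(a,a) via R0 from knows(a,a)
round 1: derive span(a,d) via R0 from knows(a,d)
round 1: derive span(a,f) via R0 from knows(a,f)
round 1: derive span(d,j) via R0 from knows(d,j)
round 1: derive span(f,a) via R0 from knows(f,a)
round 1: derive span(g,b) via R0 from knows(g,b)
round 1: derive span(g,e) via R0 from knows(g,e)
round 1: derive span(a,g) via R2 from knows(a,f), cites(f,g)
round 1: derive span(a,j) via R2 from knows(a,a), cites(a,j)
round 1: derive span(f,j) via R2 from knows(f,a), cites(a,j)
round 1: derive span(g,j) via R2 from knows(g,b), cites(b,j)
round 2: derive span(a,b) via R1 from span(a,g), span(g,b)
round 2: derive span(a,e) via R1 from span(a,g), span(g,e)
round 2: derive span(f,d) via R1 from span(f,a), span(a,d)
round 2: derive span(f,f) via R1 from span(f,a), span(a,f)
round 2: derive span(f,g) via R1 from span(f,a), span(a,g)
round 3: derive span(f,b) via R1 from span(f,a), span(a,b)
round 3: derive span(f,e) via R1 from span(f,a), span(a,e)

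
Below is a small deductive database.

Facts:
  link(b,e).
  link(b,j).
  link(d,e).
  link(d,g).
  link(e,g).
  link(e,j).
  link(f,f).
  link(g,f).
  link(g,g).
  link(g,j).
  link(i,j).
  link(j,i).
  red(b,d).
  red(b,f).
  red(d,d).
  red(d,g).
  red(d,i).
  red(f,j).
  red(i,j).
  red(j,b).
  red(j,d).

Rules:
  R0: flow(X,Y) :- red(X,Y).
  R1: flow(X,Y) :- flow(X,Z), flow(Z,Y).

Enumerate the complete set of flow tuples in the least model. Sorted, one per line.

round 1: derive flow(b,d) via R0 from red(b,d)
round 1: derive flow(b,f) via R0 from red(b,f)
round 1: derive flow(d,d) via R0 from red(d,d)
round 1: derive flow(d,g) via R0 from red(d,g)
round 1: derive flow(d,i) via R0 from red(d,i)
round 1: derive flow(f,j) via R0 from red(f,j)
round 1: derive flow(i,j) via R0 from red(i,j)
round 1: derive flow(j,b) via R0 from red(j,b)
round 1: derive flow(j,d) via R0 from red(j,d)
round 2: derive flow(b,g) via R1 from flow(b,d), flow(d,g)
round 2: derive flow(b,i) via R1 from flow(b,d), flow(d,i)
round 2: derive flow(b,j) via R1 from flow(b,f), flow(f,j)
round 2: derive flow(d,j) via R1 from flow(d,i), flow(i,j)
round 2: derive flow(f,b) via R1 from flow(f,j), flow(j,b)
round 2: derive flow(f,d) via R1 from flow(f,j), flow(j,d)
round 2: derive flow(i,b) via R1 from flow(i,j), flow(j,b)
round 2: derive flow(i,d) via R1 from flow(i,j), flow(j,d)
round 2: derive flow(j,f) via R1 from flow(j,b), flow(b,f)
round 2: derive flow(j,g) via R1 from flow(j,d), flow(d,g)
round 2: derive flow(j,i) via R1 from flow(j,d), flow(d,i)
round 3: derive flow(b,b) via R1 from flow(b,f), flow(f,b)
round 3: derive flow(d,b) via R1 from flow(d,i), flow(i,b)
round 3: derive flow(d,f) via R1 from flow(d,j), flow(j,f)
round 3: derive flow(f,f) via R1 from flow(f,b), flow(b,f)
round 3: derive flow(f,g) via R1 from flow(f,b), flow(b,g)
round 3: derive flow(f,i) via R1 from flow(f,b), flow(b,i)
round 3: derive flow(i,f) via R1 from flow(i,b), flow(b,f)
round 3: derive flow(i,g) via R1 from flow(i,b), flow(b,g)
round 3: derive flow(i,i) via R1 from flow(i,b), flow(b,i)
round 3: derive flow(j,j) via R1 from flow(j,b), flow(b,j)

flow(b,b)
flow(b,d)
flow(b,f)
flow(b,g)
flow(b,i)
flow(b,j)
flow(d,b)
flow(d,d)
flow(d,f)
flow(d,g)
flow(d,i)
flow(d,j)
flow(f,b)
flow(f,d)
flow(f,f)
flow(f,g)
flow(f,i)
flow(f,j)
flow(i,b)
flow(i,d)
flow(i,f)
flow(i,g)
flow(i,i)
flow(i,j)
flow(j,b)
flow(j,d)
flow(j,f)
flow(j,g)
flow(j,i)
flow(j,j)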